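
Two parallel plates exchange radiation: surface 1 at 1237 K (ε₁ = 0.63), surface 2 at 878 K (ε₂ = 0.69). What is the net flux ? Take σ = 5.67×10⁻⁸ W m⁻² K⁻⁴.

For two large parallel gray plates, q = σ(T₁⁴ − T₂⁴) / (1/ε₁ + 1/ε₂ − 1).
1/ε₁ + 1/ε₂ − 1 = 1/0.63 + 1/0.69 − 1 = 2.037.
T₁⁴ − T₂⁴ = 2.34×10^12 − 5.94×10^11 = 1.75×10^12 K⁴.
q = 5.67×10⁻⁸ × 1.75×10^12 / 2.037 = 48600 W/m².

q ≈ 48600 W/m²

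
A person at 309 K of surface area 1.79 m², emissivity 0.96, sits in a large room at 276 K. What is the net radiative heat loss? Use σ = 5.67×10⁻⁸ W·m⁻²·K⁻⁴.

Q = εσA(T⁴ − T_s⁴). T⁴ − T_s⁴ = (309)⁴ − (276)⁴ = 9.12×10^9 − 5.80×10^9 = 3.31×10^9 K⁴.
Q = 0.96 × 5.67×10⁻⁸ × 1.79 × 3.31×10^9 = 323 W.

Q ≈ 323 W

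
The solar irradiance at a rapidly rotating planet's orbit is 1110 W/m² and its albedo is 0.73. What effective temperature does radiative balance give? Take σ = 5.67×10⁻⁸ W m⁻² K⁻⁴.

T ≈ 191 K

Power absorbed = (1−a)S·πR²; power emitted = 4πR²σT⁴. Equating and cancelling πR²:
T = ((1−a)S / 4σ)^(1/4) = (300 / (4 × 5.67×10⁻⁸))^(1/4) = (1.32×10^9)^(1/4).
T = 191 K.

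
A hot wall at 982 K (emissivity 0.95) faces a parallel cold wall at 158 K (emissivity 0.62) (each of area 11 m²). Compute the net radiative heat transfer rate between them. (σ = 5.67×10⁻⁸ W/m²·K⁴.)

For two large parallel gray plates, q = σ(T₁⁴ − T₂⁴) / (1/ε₁ + 1/ε₂ − 1).
1/ε₁ + 1/ε₂ − 1 = 1/0.95 + 1/0.62 − 1 = 1.666.
T₁⁴ − T₂⁴ = 9.30×10^11 − 6.23×10^8 = 9.29×10^11 K⁴.
q = 5.67×10⁻⁸ × 9.29×10^11 / 1.666 = 31600 W/m².
Q = q·A = 31600 × 11 = 3.48×10^5 W.

Q ≈ 3.48×10^5 W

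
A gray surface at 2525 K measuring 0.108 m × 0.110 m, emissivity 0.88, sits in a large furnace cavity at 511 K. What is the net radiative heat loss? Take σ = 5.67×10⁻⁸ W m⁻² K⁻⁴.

A = 0.108 × 0.110 = 0.0119 m².
Q = εσA(T⁴ − T_s⁴). T⁴ − T_s⁴ = (2525)⁴ − (511)⁴ = 4.06×10^13 − 6.82×10^10 = 4.06×10^13 K⁴.
Q = 0.88 × 5.67×10⁻⁸ × 0.0119 × 4.06×10^13 = 24100 W.

Q ≈ 24100 W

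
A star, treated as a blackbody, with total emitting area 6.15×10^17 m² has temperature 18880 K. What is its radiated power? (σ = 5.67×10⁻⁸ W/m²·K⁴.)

P = σAT⁴ = 5.67×10⁻⁸ × 6.15×10^17 × (18880)⁴ = 5.67×10⁻⁸ × 6.15×10^17 × 1.27×10^17.
P = 4.43×10^27 W.

P ≈ 4.43×10^27 W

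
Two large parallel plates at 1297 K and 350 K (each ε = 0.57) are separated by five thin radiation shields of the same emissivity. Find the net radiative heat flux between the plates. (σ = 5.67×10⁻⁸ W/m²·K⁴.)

q ≈ 10600 W/m²

Each of the 6 gaps contributes resistance (2/ε − 1) = 2/0.57 − 1 = 2.509; total = 15.05.
q = σ(T₁⁴ − T₂⁴) / 15.05 = 5.67×10⁻⁸ × 2.81×10^12 / 15.05 = 10600 W/m².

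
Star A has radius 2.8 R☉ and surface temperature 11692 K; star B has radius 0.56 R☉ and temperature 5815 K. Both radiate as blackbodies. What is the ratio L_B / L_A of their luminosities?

L_B/L_A ≈ 2.45×10^-3

L = 4πR²σT⁴ ∝ R²T⁴, so L_B/L_A = (0.56/2.8)² × (5815/11692)⁴ = 0.0400 × 0.0612 = 2.45×10^-3.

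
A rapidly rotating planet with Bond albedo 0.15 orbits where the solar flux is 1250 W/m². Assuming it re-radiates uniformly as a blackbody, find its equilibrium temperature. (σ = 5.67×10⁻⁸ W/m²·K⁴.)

Power absorbed = (1−a)S·πR²; power emitted = 4πR²σT⁴. Equating and cancelling πR²:
T = ((1−a)S / 4σ)^(1/4) = (1060 / (4 × 5.67×10⁻⁸))^(1/4) = (4.68×10^9)^(1/4).
T = 262 K.

T ≈ 262 K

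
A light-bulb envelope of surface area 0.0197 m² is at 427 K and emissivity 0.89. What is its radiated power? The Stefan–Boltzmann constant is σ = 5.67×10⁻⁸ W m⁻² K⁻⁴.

Stefan–Boltzmann: P = εσAT⁴ = 0.89 × 5.67×10⁻⁸ × 0.0197 × (427)⁴ = 0.89 × 5.67×10⁻⁸ × 0.0197 × 3.32×10^10.
P = 33.0 W.

P ≈ 33.0 W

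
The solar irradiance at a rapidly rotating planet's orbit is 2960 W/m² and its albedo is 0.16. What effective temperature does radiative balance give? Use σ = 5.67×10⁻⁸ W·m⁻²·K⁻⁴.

T ≈ 324 K

Power absorbed = (1−a)S·πR²; power emitted = 4πR²σT⁴. Equating and cancelling πR²:
T = ((1−a)S / 4σ)^(1/4) = (2490 / (4 × 5.67×10⁻⁸))^(1/4) = (1.10×10^10)^(1/4).
T = 324 K.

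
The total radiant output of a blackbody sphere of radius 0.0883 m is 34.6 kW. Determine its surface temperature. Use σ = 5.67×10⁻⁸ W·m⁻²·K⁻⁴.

A = 4πr² = 4π × (0.0883)² = 0.0980 m².
From P = σAT⁴, T = (P / σA)^(1/4) = (34600 / (5.67×10⁻⁸ × 0.0980))^(1/4).
T = (6.23×10^12)^(1/4) = 1580 K.

T ≈ 1580 K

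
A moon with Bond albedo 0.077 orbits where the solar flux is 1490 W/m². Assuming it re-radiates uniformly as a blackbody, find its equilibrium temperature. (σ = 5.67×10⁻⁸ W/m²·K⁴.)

T ≈ 279 K

Power absorbed = (1−a)S·πR²; power emitted = 4πR²σT⁴. Equating and cancelling πR²:
T = ((1−a)S / 4σ)^(1/4) = (1380 / (4 × 5.67×10⁻⁸))^(1/4) = (6.06×10^9)^(1/4).
T = 279 K.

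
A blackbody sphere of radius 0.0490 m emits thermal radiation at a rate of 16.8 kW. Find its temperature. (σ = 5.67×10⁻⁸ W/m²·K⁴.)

T ≈ 1770 K

A = 4πr² = 4π × (0.0490)² = 0.0302 m².
From P = σAT⁴, T = (P / σA)^(1/4) = (16800 / (5.67×10⁻⁸ × 0.0302))^(1/4).
T = (9.82×10^12)^(1/4) = 1770 K.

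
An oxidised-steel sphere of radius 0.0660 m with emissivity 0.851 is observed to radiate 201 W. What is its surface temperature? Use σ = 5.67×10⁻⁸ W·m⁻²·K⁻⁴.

T ≈ 525 K

A = 4πr² = 4π × (0.0660)² = 0.0547 m².
From P = εσAT⁴, T = (P / εσA)^(1/4) = (201 / (0.851 × 5.67×10⁻⁸ × 0.0547))^(1/4).
T = (7.61×10^10)^(1/4) = 525 K.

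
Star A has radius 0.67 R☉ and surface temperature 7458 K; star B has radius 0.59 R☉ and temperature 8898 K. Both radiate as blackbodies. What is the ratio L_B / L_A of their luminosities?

L_B/L_A ≈ 1.57

L = 4πR²σT⁴ ∝ R²T⁴, so L_B/L_A = (0.59/0.67)² × (8898/7458)⁴ = 0.775 × 2.03 = 1.57.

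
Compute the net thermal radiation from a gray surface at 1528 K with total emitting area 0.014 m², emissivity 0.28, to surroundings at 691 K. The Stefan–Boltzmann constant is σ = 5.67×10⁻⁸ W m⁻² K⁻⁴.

Q ≈ 1160 W

Q = εσA(T⁴ − T_s⁴). T⁴ − T_s⁴ = (1528)⁴ − (691)⁴ = 5.45×10^12 − 2.28×10^11 = 5.22×10^12 K⁴.
Q = 0.28 × 5.67×10⁻⁸ × 0.0140 × 5.22×10^12 = 1160 W.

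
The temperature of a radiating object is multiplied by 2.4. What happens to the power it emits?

P ∝ T⁴, so the power scales as (2.4)⁴ = 33.2.

factor ≈ 33.2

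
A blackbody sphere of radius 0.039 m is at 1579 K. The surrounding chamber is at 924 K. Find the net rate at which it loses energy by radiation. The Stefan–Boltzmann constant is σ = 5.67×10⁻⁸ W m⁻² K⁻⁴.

Q ≈ 5950 W

A = 4πr² = 4π × (0.039)² = 0.0191 m².
Q = σA(T⁴ − T_s⁴). T⁴ − T_s⁴ = (1579)⁴ − (924)⁴ = 6.22×10^12 − 7.29×10^11 = 5.49×10^12 K⁴.
Q = 5.67×10⁻⁸ × 0.0191 × 5.49×10^12 = 5950 W.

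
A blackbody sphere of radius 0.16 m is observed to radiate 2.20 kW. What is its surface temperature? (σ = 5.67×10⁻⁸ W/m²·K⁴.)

T ≈ 589 K

A = 4πr² = 4π × (0.16)² = 0.322 m².
From P = σAT⁴, T = (P / σA)^(1/4) = (2200 / (5.67×10⁻⁸ × 0.322))^(1/4).
T = (1.21×10^11)^(1/4) = 589 K.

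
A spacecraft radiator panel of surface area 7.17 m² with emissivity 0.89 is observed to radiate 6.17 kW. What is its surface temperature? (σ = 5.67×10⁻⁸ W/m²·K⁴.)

T ≈ 361 K

From P = εσAT⁴, T = (P / εσA)^(1/4) = (6170 / (0.89 × 5.67×10⁻⁸ × 7.17))^(1/4).
T = (1.71×10^10)^(1/4) = 361 K.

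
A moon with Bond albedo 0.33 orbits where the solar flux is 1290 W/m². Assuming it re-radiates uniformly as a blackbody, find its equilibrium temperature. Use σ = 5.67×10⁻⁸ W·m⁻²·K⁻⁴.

T ≈ 248 K

Power absorbed = (1−a)S·πR²; power emitted = 4πR²σT⁴. Equating and cancelling πR²:
T = ((1−a)S / 4σ)^(1/4) = (864 / (4 × 5.67×10⁻⁸))^(1/4) = (3.81×10^9)^(1/4).
T = 248 K.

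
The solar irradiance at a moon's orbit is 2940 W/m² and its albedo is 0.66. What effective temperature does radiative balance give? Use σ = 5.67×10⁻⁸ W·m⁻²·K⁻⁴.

T ≈ 258 K

Power absorbed = (1−a)S·πR²; power emitted = 4πR²σT⁴. Equating and cancelling πR²:
T = ((1−a)S / 4σ)^(1/4) = (1000 / (4 × 5.67×10⁻⁸))^(1/4) = (4.41×10^9)^(1/4).
T = 258 K.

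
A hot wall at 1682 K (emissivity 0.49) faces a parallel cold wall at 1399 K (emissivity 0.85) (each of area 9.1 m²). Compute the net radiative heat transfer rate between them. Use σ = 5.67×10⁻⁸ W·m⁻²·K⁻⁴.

Q ≈ 9.71×10^5 W

For two large parallel gray plates, q = σ(T₁⁴ − T₂⁴) / (1/ε₁ + 1/ε₂ − 1).
1/ε₁ + 1/ε₂ − 1 = 1/0.49 + 1/0.85 − 1 = 2.217.
T₁⁴ − T₂⁴ = 8.00×10^12 − 3.83×10^12 = 4.17×10^12 K⁴.
q = 5.67×10⁻⁸ × 4.17×10^12 / 2.217 = 1.07×10^5 W/m².
Q = q·A = 1.07×10^5 × 9.1 = 9.71×10^5 W.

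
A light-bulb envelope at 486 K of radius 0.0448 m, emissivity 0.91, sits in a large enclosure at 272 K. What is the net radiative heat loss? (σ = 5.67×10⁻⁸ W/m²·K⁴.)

A = 4πr² = 4π × (0.0448)² = 0.0252 m².
Q = εσA(T⁴ − T_s⁴). T⁴ − T_s⁴ = (486)⁴ − (272)⁴ = 5.58×10^10 − 5.47×10^9 = 5.03×10^10 K⁴.
Q = 0.91 × 5.67×10⁻⁸ × 0.0252 × 5.03×10^10 = 65.5 W.

Q ≈ 65.5 W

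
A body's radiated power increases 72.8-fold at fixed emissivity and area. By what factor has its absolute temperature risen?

P ∝ T⁴ ⇒ T ∝ P^(1/4), so T scales by (72.8)^(1/4) = 2.92.

factor ≈ 2.92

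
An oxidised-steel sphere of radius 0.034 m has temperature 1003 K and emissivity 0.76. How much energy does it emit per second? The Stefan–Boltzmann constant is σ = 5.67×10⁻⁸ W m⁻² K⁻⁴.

A = 4πr² = 4π × (0.034)² = 0.0145 m².
Stefan–Boltzmann: P = εσAT⁴ = 0.76 × 5.67×10⁻⁸ × 0.0145 × (1003)⁴ = 0.76 × 5.67×10⁻⁸ × 0.0145 × 1.01×10^12.
P = 634 W.

P ≈ 634 W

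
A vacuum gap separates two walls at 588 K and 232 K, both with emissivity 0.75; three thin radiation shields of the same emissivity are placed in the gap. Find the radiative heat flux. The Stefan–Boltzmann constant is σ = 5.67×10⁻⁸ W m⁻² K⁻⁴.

Each of the 4 gaps contributes resistance (2/ε − 1) = 2/0.75 − 1 = 1.667; total = 6.667.
q = σ(T₁⁴ − T₂⁴) / 6.667 = 5.67×10⁻⁸ × 1.17×10^11 / 6.667 = 992 W/m².

q ≈ 992 W/m²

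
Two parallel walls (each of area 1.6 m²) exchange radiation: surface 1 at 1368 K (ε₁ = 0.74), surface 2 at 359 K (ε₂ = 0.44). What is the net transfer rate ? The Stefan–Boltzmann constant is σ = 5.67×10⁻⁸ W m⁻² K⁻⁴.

Q ≈ 1.21×10^5 W

For two large parallel gray plates, q = σ(T₁⁴ − T₂⁴) / (1/ε₁ + 1/ε₂ − 1).
1/ε₁ + 1/ε₂ − 1 = 1/0.74 + 1/0.44 − 1 = 2.624.
T₁⁴ − T₂⁴ = 3.50×10^12 − 1.66×10^10 = 3.49×10^12 K⁴.
q = 5.67×10⁻⁸ × 3.49×10^12 / 2.624 = 75300 W/m².
Q = q·A = 75300 × 1.6 = 1.21×10^5 W.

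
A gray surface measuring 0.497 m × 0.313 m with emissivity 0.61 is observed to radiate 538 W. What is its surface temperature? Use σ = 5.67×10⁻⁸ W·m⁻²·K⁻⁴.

A = 0.497 × 0.313 = 0.156 m².
From P = εσAT⁴, T = (P / εσA)^(1/4) = (538 / (0.61 × 5.67×10⁻⁸ × 0.156))^(1/4).
T = (10.00×10^10)^(1/4) = 562 K.

T ≈ 562 K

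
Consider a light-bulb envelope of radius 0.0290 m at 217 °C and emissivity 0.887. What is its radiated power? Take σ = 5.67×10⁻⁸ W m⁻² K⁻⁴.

A = 4πr² = 4π × (0.0290)² = 0.0106 m².
217 °C = 490 K.
P = εσAT⁴ = 0.887 × 5.67×10⁻⁸ × 0.0106 × (490)⁴ = 0.887 × 5.67×10⁻⁸ × 0.0106 × 5.76×10^10.
P = 30.6 W.

P ≈ 30.6 W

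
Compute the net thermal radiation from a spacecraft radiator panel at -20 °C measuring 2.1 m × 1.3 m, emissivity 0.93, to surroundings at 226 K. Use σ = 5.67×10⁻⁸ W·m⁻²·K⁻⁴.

Q ≈ 214 W

A = 2.1 × 1.3 = 2.73 m².
Convert: -20 °C = 253 K.
Q = εσA(T⁴ − T_s⁴). T⁴ − T_s⁴ = (253)⁴ − (226)⁴ = 4.10×10^9 − 2.61×10^9 = 1.49×10^9 K⁴.
Q = 0.93 × 5.67×10⁻⁸ × 2.73 × 1.49×10^9 = 214 W.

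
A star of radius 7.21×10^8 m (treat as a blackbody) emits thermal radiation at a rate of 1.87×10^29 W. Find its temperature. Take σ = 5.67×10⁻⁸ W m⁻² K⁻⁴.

A = 4πr² = 4π × (7.21×10^8)² = 6.53×10^18 m².
From P = σAT⁴, T = (P / σA)^(1/4) = (1.87×10^29 / (5.67×10⁻⁸ × 6.53×10^18))^(1/4).
T = (5.05×10^17)^(1/4) = 26700 K.

T ≈ 26700 K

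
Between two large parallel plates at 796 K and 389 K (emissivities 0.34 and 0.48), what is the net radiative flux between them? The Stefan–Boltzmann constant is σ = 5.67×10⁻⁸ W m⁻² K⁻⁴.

q ≈ 5330 W/m²

For two large parallel gray plates, q = σ(T₁⁴ − T₂⁴) / (1/ε₁ + 1/ε₂ − 1).
1/ε₁ + 1/ε₂ − 1 = 1/0.34 + 1/0.48 − 1 = 4.025.
T₁⁴ − T₂⁴ = 4.01×10^11 − 2.29×10^10 = 3.79×10^11 K⁴.
q = 5.67×10⁻⁸ × 3.79×10^11 / 4.025 = 5330 W/m².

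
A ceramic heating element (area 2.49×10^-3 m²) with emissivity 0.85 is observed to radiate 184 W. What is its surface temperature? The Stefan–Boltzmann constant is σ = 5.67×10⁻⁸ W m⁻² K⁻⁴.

From P = εσAT⁴, T = (P / εσA)^(1/4) = (184 / (0.85 × 5.67×10⁻⁸ × 2.49×10^-3))^(1/4).
T = (1.53×10^12)^(1/4) = 1110 K.

T ≈ 1110 K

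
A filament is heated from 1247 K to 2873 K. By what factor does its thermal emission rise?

P ∝ T⁴, so the ratio is (2873/1247)⁴ = (2.304)⁴ = 28.2.

ratio ≈ 28.2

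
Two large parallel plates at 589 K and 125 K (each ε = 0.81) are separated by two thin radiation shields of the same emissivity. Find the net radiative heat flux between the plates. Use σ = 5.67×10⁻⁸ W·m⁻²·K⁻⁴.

Each of the 3 gaps contributes resistance (2/ε − 1) = 2/0.81 − 1 = 1.469; total = 4.407.
q = σ(T₁⁴ − T₂⁴) / 4.407 = 5.67×10⁻⁸ × 1.20×10^11 / 4.407 = 1550 W/m².

q ≈ 1550 W/m²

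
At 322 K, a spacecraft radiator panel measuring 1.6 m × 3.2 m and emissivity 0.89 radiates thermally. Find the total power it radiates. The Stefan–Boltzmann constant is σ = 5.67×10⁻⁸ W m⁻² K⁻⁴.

P ≈ 2780 W

A = 1.6 × 3.2 = 5.12 m².
Stefan–Boltzmann: P = εσAT⁴ = 0.89 × 5.67×10⁻⁸ × 5.12 × (322)⁴ = 0.89 × 5.67×10⁻⁸ × 5.12 × 1.08×10^10.
P = 2780 W.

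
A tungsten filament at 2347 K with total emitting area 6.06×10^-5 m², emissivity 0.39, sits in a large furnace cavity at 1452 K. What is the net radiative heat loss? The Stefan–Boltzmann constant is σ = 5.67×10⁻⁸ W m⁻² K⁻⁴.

Q ≈ 34.7 W

Q = εσA(T⁴ − T_s⁴). T⁴ − T_s⁴ = (2347)⁴ − (1452)⁴ = 3.03×10^13 − 4.44×10^12 = 2.59×10^13 K⁴.
Q = 0.39 × 5.67×10⁻⁸ × 6.06×10^-5 × 2.59×10^13 = 34.7 W.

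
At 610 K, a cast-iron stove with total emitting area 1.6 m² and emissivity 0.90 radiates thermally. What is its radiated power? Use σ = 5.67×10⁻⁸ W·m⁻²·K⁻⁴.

P ≈ 11300 W

Stefan–Boltzmann: P = εσAT⁴ = 0.90 × 5.67×10⁻⁸ × 1.60 × (610)⁴ = 0.90 × 5.67×10⁻⁸ × 1.60 × 1.38×10^11.
P = 11300 W.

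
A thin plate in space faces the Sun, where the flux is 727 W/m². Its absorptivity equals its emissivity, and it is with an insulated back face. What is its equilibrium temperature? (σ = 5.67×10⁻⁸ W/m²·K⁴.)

Absorbed flux αS = emitted flux εσT⁴ (one radiating face); with α = ε, T = (S/σ)^(1/4).
T = (727 / 5.67×10⁻⁸)^(1/4) = (1.28×10^10)^(1/4).
T = 337 K.

T ≈ 337 K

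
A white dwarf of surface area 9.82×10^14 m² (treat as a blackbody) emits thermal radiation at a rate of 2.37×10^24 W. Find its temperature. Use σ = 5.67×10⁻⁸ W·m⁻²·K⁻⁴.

From P = σAT⁴, T = (P / σA)^(1/4) = (2.37×10^24 / (5.67×10⁻⁸ × 9.82×10^14))^(1/4).
T = (4.26×10^16)^(1/4) = 14400 K.

T ≈ 14400 K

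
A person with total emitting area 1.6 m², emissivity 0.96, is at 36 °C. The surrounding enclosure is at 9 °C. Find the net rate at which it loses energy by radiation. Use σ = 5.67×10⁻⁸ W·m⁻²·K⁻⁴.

Q ≈ 243 W

Convert: 36 °C = 309 K; 9 °C = 282 K.
Q = εσA(T⁴ − T_s⁴). T⁴ − T_s⁴ = (309)⁴ − (282)⁴ = 9.12×10^9 − 6.32×10^9 = 2.79×10^9 K⁴.
Q = 0.96 × 5.67×10⁻⁸ × 1.60 × 2.79×10^9 = 243 W.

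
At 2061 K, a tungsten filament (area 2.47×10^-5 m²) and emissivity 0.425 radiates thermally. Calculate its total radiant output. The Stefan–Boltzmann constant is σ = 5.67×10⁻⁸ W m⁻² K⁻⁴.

P = εσAT⁴ = 0.425 × 5.67×10⁻⁸ × 2.47×10^-5 × (2061)⁴ = 0.425 × 5.67×10⁻⁸ × 2.47×10^-5 × 1.80×10^13.
P = 10.7 W.

P ≈ 10.7 W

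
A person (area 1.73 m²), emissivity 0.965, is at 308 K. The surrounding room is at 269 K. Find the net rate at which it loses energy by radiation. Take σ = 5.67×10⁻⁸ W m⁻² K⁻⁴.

Q ≈ 356 W

Q = εσA(T⁴ − T_s⁴). T⁴ − T_s⁴ = (308)⁴ − (269)⁴ = 9.00×10^9 − 5.24×10^9 = 3.76×10^9 K⁴.
Q = 0.965 × 5.67×10⁻⁸ × 1.73 × 3.76×10^9 = 356 W.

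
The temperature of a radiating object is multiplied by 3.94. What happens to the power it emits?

P ∝ T⁴, so the power scales as (3.94)⁴ = 241.

factor ≈ 241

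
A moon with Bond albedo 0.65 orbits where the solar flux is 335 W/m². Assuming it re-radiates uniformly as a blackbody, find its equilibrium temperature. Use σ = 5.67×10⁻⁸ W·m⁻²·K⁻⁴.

T ≈ 151 K

Power absorbed = (1−a)S·πR²; power emitted = 4πR²σT⁴. Equating and cancelling πR²:
T = ((1−a)S / 4σ)^(1/4) = (117 / (4 × 5.67×10⁻⁸))^(1/4) = (5.17×10^8)^(1/4).
T = 151 K.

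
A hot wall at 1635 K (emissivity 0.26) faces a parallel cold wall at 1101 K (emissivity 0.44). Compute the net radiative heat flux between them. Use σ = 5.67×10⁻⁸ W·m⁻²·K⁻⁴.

For two large parallel gray plates, q = σ(T₁⁴ − T₂⁴) / (1/ε₁ + 1/ε₂ − 1).
1/ε₁ + 1/ε₂ − 1 = 1/0.26 + 1/0.44 − 1 = 5.119.
T₁⁴ − T₂⁴ = 7.15×10^12 − 1.47×10^12 = 5.68×10^12 K⁴.
q = 5.67×10⁻⁸ × 5.68×10^12 / 5.119 = 62900 W/m².

q ≈ 62900 W/m²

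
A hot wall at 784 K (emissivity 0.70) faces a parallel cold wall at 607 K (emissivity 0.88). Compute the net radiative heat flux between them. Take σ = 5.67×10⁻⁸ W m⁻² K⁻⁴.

For two large parallel gray plates, q = σ(T₁⁴ − T₂⁴) / (1/ε₁ + 1/ε₂ − 1).
1/ε₁ + 1/ε₂ − 1 = 1/0.70 + 1/0.88 − 1 = 1.565.
T₁⁴ − T₂⁴ = 3.78×10^11 − 1.36×10^11 = 2.42×10^11 K⁴.
q = 5.67×10⁻⁸ × 2.42×10^11 / 1.565 = 8770 W/m².

q ≈ 8770 W/m²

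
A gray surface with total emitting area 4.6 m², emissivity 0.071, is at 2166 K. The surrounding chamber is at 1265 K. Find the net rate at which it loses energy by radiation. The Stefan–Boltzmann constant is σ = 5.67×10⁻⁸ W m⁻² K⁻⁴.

Q ≈ 3.60×10^5 W

Q = εσA(T⁴ − T_s⁴). T⁴ − T_s⁴ = (2166)⁴ − (1265)⁴ = 2.20×10^13 − 2.56×10^12 = 1.94×10^13 K⁴.
Q = 0.071 × 5.67×10⁻⁸ × 4.60 × 1.94×10^13 = 3.60×10^5 W.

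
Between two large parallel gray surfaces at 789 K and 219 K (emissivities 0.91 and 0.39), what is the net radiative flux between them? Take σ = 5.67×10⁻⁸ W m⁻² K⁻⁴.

q ≈ 8200 W/m²

For two large parallel gray plates, q = σ(T₁⁴ − T₂⁴) / (1/ε₁ + 1/ε₂ − 1).
1/ε₁ + 1/ε₂ − 1 = 1/0.91 + 1/0.39 − 1 = 2.663.
T₁⁴ − T₂⁴ = 3.88×10^11 − 2.30×10^9 = 3.85×10^11 K⁴.
q = 5.67×10⁻⁸ × 3.85×10^11 / 2.663 = 8200 W/m².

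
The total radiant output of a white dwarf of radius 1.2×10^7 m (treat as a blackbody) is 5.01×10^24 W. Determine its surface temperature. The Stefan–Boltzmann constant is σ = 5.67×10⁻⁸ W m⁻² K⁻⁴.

A = 4πr² = 4π × (1.2×10^7)² = 1.81×10^15 m².
From P = σAT⁴, T = (P / σA)^(1/4) = (5.01×10^24 / (5.67×10⁻⁸ × 1.81×10^15))^(1/4).
T = (4.88×10^16)^(1/4) = 14900 K.

T ≈ 14900 K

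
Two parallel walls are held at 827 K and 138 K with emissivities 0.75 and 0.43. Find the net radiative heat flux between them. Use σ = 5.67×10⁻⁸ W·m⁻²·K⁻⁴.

q ≈ 9970 W/m²

For two large parallel gray plates, q = σ(T₁⁴ − T₂⁴) / (1/ε₁ + 1/ε₂ − 1).
1/ε₁ + 1/ε₂ − 1 = 1/0.75 + 1/0.43 − 1 = 2.659.
T₁⁴ − T₂⁴ = 4.68×10^11 − 3.63×10^8 = 4.67×10^11 K⁴.
q = 5.67×10⁻⁸ × 4.67×10^11 / 2.659 = 9970 W/m².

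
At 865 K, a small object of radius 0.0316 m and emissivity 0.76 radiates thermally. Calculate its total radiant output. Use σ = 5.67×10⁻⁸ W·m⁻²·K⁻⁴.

P ≈ 303 W

A = 4πr² = 4π × (0.0316)² = 0.0125 m².
P = εσAT⁴ = 0.76 × 5.67×10⁻⁸ × 0.0125 × (865)⁴ = 0.76 × 5.67×10⁻⁸ × 0.0125 × 5.60×10^11.
P = 303 W.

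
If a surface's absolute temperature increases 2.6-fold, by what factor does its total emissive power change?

P ∝ T⁴, so the power scales as (2.6)⁴ = 45.7.

factor ≈ 45.7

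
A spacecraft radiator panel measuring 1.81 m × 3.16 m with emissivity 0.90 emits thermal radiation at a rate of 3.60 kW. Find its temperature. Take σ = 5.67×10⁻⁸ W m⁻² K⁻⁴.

T ≈ 333 K

A = 1.81 × 3.16 = 5.72 m².
From P = εσAT⁴, T = (P / εσA)^(1/4) = (3600 / (0.90 × 5.67×10⁻⁸ × 5.72))^(1/4).
T = (1.23×10^10)^(1/4) = 333 K.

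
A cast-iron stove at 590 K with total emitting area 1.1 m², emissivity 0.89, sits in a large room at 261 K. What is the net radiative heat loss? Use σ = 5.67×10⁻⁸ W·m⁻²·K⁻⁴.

Q = εσA(T⁴ − T_s⁴). T⁴ − T_s⁴ = (590)⁴ − (261)⁴ = 1.21×10^11 − 4.64×10^9 = 1.17×10^11 K⁴.
Q = 0.89 × 5.67×10⁻⁸ × 1.10 × 1.17×10^11 = 6470 W.

Q ≈ 6470 W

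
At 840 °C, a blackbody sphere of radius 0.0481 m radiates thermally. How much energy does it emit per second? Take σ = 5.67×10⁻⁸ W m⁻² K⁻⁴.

A = 4πr² = 4π × (0.0481)² = 0.0291 m².
840 °C = 1113 K.
P = σAT⁴ = 5.67×10⁻⁸ × 0.0291 × (1113)⁴ = 5.67×10⁻⁸ × 0.0291 × 1.53×10^12.
P = 2530 W.

P ≈ 2530 W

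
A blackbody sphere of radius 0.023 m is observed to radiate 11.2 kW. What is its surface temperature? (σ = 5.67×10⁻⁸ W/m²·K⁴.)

T ≈ 2330 K

A = 4πr² = 4π × (0.023)² = 6.65×10^-3 m².
From P = σAT⁴, T = (P / σA)^(1/4) = (11200 / (5.67×10⁻⁸ × 6.65×10^-3))^(1/4).
T = (2.97×10^13)^(1/4) = 2330 K.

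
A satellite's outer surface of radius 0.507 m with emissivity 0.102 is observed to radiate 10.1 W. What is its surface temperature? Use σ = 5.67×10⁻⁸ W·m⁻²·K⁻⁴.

T ≈ 152 K

A = 4πr² = 4π × (0.507)² = 3.23 m².
From P = εσAT⁴, T = (P / εσA)^(1/4) = (10.1 / (0.102 × 5.67×10⁻⁸ × 3.23))^(1/4).
T = (5.41×10^8)^(1/4) = 152 K.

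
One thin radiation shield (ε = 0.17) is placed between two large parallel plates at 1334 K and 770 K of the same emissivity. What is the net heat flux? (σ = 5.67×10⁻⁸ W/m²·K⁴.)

q ≈ 7410 W/m²

Each of the 2 gaps contributes resistance (2/ε − 1) = 2/0.17 − 1 = 10.76; total = 21.53.
q = σ(T₁⁴ − T₂⁴) / 21.53 = 5.67×10⁻⁸ × 2.82×10^12 / 21.53 = 7410 W/m².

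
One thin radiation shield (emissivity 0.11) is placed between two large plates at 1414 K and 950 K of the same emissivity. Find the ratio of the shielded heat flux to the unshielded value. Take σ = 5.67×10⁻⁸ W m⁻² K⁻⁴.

With N identical shields there are N+1 = 2 gaps in series, each with the same radiative resistance, so the flux falls to 1/(N+1) of its unshielded value.

ratio ≈ 0.500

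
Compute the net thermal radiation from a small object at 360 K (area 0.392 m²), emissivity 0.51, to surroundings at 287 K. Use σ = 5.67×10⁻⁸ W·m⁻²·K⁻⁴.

Q ≈ 113 W

Q = εσA(T⁴ − T_s⁴). T⁴ − T_s⁴ = (360)⁴ − (287)⁴ = 1.68×10^10 − 6.78×10^9 = 1.00×10^10 K⁴.
Q = 0.51 × 5.67×10⁻⁸ × 0.392 × 1.00×10^10 = 113 W.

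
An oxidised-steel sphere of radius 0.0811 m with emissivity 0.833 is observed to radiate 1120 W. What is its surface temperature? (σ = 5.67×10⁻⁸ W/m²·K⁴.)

A = 4πr² = 4π × (0.0811)² = 0.0827 m².
From P = εσAT⁴, T = (P / εσA)^(1/4) = (1120 / (0.833 × 5.67×10⁻⁸ × 0.0827))^(1/4).
T = (2.87×10^11)^(1/4) = 732 K.

T ≈ 732 K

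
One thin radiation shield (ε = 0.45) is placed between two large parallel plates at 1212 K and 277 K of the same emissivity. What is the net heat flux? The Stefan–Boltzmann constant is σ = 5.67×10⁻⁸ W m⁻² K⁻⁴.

Each of the 2 gaps contributes resistance (2/ε − 1) = 2/0.45 − 1 = 3.444; total = 6.889.
q = σ(T₁⁴ − T₂⁴) / 6.889 = 5.67×10⁻⁸ × 2.15×10^12 / 6.889 = 17700 W/m².

q ≈ 17700 W/m²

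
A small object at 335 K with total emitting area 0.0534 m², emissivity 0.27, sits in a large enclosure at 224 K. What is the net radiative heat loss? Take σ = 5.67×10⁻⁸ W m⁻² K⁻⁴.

Q ≈ 8.24 W

Q = εσA(T⁴ − T_s⁴). T⁴ − T_s⁴ = (335)⁴ − (224)⁴ = 1.26×10^10 − 2.52×10^9 = 1.01×10^10 K⁴.
Q = 0.27 × 5.67×10⁻⁸ × 0.0534 × 1.01×10^10 = 8.24 W.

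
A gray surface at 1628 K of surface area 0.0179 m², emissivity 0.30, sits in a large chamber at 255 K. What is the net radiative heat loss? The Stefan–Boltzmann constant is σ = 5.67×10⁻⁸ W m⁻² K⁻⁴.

Q = εσA(T⁴ − T_s⁴). T⁴ − T_s⁴ = (1628)⁴ − (255)⁴ = 7.02×10^12 − 4.23×10^9 = 7.02×10^12 K⁴.
Q = 0.30 × 5.67×10⁻⁸ × 0.0179 × 7.02×10^12 = 2140 W.

Q ≈ 2140 W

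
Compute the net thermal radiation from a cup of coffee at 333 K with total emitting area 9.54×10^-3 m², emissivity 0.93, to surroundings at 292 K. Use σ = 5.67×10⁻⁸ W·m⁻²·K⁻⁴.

Q = εσA(T⁴ − T_s⁴). T⁴ − T_s⁴ = (333)⁴ − (292)⁴ = 1.23×10^10 − 7.27×10^9 = 5.03×10^9 K⁴.
Q = 0.93 × 5.67×10⁻⁸ × 9.54×10^-3 × 5.03×10^9 = 2.53 W.

Q ≈ 2.53 W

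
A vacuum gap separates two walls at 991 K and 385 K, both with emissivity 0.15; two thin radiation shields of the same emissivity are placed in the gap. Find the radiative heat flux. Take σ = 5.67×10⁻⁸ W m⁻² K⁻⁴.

Each of the 3 gaps contributes resistance (2/ε − 1) = 2/0.15 − 1 = 12.33; total = 37.00.
q = σ(T₁⁴ − T₂⁴) / 37.00 = 5.67×10⁻⁸ × 9.43×10^11 / 37.00 = 1440 W/m².

q ≈ 1440 W/m²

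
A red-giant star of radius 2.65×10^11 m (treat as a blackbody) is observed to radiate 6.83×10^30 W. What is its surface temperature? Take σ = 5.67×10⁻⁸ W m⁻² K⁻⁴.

A = 4πr² = 4π × (2.65×10^11)² = 8.82×10^23 m².
From P = σAT⁴, T = (P / σA)^(1/4) = (6.83×10^30 / (5.67×10⁻⁸ × 8.82×10^23))^(1/4).
T = (1.37×10^14)^(1/4) = 3420 K.

T ≈ 3420 K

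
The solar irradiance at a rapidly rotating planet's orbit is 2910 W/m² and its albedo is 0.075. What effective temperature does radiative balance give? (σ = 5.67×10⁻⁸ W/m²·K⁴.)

T ≈ 330 K

Power absorbed = (1−a)S·πR²; power emitted = 4πR²σT⁴. Equating and cancelling πR²:
T = ((1−a)S / 4σ)^(1/4) = (2690 / (4 × 5.67×10⁻⁸))^(1/4) = (1.19×10^10)^(1/4).
T = 330 K.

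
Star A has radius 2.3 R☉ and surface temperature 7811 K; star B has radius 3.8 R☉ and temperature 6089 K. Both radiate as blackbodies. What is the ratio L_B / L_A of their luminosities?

L = 4πR²σT⁴ ∝ R²T⁴, so L_B/L_A = (3.8/2.3)² × (6089/7811)⁴ = 2.73 × 0.369 = 1.01.

L_B/L_A ≈ 1.01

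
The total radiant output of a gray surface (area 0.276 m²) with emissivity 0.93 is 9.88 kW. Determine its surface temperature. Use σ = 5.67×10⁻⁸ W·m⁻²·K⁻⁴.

From P = εσAT⁴, T = (P / εσA)^(1/4) = (9880 / (0.93 × 5.67×10⁻⁸ × 0.276))^(1/4).
T = (6.79×10^11)^(1/4) = 908 K.

T ≈ 908 K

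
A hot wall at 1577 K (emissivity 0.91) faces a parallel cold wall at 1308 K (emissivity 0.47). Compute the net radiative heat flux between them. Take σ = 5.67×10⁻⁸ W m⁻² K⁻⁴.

For two large parallel gray plates, q = σ(T₁⁴ − T₂⁴) / (1/ε₁ + 1/ε₂ − 1).
1/ε₁ + 1/ε₂ − 1 = 1/0.91 + 1/0.47 − 1 = 2.227.
T₁⁴ − T₂⁴ = 6.18×10^12 − 2.93×10^12 = 3.26×10^12 K⁴.
q = 5.67×10⁻⁸ × 3.26×10^12 / 2.227 = 83000 W/m².

q ≈ 83000 W/m²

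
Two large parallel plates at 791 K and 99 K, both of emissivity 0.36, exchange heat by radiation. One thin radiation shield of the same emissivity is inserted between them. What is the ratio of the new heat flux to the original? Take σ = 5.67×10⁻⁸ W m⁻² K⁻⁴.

With N identical shields there are N+1 = 2 gaps in series, each with the same radiative resistance, so the flux falls to 1/(N+1) of its unshielded value.

ratio ≈ 0.500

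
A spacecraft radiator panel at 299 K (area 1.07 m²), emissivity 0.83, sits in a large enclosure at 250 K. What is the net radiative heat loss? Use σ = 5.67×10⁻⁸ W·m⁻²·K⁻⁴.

Q ≈ 206 W

Q = εσA(T⁴ − T_s⁴). T⁴ − T_s⁴ = (299)⁴ − (250)⁴ = 7.99×10^9 − 3.91×10^9 = 4.09×10^9 K⁴.
Q = 0.83 × 5.67×10⁻⁸ × 1.07 × 4.09×10^9 = 206 W.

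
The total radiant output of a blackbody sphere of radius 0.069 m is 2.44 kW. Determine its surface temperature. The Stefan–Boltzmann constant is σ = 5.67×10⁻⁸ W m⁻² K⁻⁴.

A = 4πr² = 4π × (0.069)² = 0.0598 m².
From P = σAT⁴, T = (P / σA)^(1/4) = (2440 / (5.67×10⁻⁸ × 0.0598))^(1/4).
T = (7.19×10^11)^(1/4) = 921 K.

T ≈ 921 K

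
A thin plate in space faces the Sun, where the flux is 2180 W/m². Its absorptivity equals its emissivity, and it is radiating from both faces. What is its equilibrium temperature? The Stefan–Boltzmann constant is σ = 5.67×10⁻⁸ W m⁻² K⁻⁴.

T ≈ 372 K

Absorbed flux αS = emitted flux 2εσT⁴ per unit area; with α = ε this gives T = (S/2σ)^(1/4).
T = (2180 / (2 × 5.67×10⁻⁸))^(1/4) = (1.92×10^10)^(1/4).
T = 372 K.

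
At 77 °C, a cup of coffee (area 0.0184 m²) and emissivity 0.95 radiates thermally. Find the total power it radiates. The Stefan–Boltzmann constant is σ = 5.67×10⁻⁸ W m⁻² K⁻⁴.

P ≈ 14.9 W

77 °C = 350 K.
P = εσAT⁴ = 0.95 × 5.67×10⁻⁸ × 0.0184 × (350)⁴ = 0.95 × 5.67×10⁻⁸ × 0.0184 × 1.50×10^10.
P = 14.9 W.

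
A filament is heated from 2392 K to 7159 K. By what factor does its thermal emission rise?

P ∝ T⁴, so the ratio is (7159/2392)⁴ = (2.993)⁴ = 80.2.

ratio ≈ 80.2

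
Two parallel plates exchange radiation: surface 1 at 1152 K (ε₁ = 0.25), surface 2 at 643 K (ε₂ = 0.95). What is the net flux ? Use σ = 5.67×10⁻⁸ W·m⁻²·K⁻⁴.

For two large parallel gray plates, q = σ(T₁⁴ − T₂⁴) / (1/ε₁ + 1/ε₂ − 1).
1/ε₁ + 1/ε₂ − 1 = 1/0.25 + 1/0.95 − 1 = 4.053.
T₁⁴ − T₂⁴ = 1.76×10^12 − 1.71×10^11 = 1.59×10^12 K⁴.
q = 5.67×10⁻⁸ × 1.59×10^12 / 4.053 = 22200 W/m².

q ≈ 22200 W/m²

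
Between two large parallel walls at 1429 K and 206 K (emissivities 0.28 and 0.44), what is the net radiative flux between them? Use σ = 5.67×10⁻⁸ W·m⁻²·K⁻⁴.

For two large parallel gray plates, q = σ(T₁⁴ − T₂⁴) / (1/ε₁ + 1/ε₂ − 1).
1/ε₁ + 1/ε₂ − 1 = 1/0.28 + 1/0.44 − 1 = 4.844.
T₁⁴ − T₂⁴ = 4.17×10^12 − 1.80×10^9 = 4.17×10^12 K⁴.
q = 5.67×10⁻⁸ × 4.17×10^12 / 4.844 = 48800 W/m².

q ≈ 48800 W/m²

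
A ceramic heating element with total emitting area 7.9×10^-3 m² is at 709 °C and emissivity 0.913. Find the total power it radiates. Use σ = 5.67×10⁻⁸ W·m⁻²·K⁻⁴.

709 °C = 982 K.
Stefan–Boltzmann: P = εσAT⁴ = 0.913 × 5.67×10⁻⁸ × 7.90×10^-3 × (982)⁴ = 0.913 × 5.67×10⁻⁸ × 7.90×10^-3 × 9.30×10^11.
P = 380 W.

P ≈ 380 W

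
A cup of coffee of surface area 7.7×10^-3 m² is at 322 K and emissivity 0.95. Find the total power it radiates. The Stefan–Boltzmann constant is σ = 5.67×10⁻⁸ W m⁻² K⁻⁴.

P ≈ 4.46 W

P = εσAT⁴ = 0.95 × 5.67×10⁻⁸ × 7.70×10^-3 × (322)⁴ = 0.95 × 5.67×10⁻⁸ × 7.70×10^-3 × 1.08×10^10.
P = 4.46 W.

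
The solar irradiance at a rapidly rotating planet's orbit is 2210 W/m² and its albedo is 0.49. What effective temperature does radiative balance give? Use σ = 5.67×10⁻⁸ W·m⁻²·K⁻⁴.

Power absorbed = (1−a)S·πR²; power emitted = 4πR²σT⁴. Equating and cancelling πR²:
T = ((1−a)S / 4σ)^(1/4) = (1130 / (4 × 5.67×10⁻⁸))^(1/4) = (4.97×10^9)^(1/4).
T = 266 K.

T ≈ 266 K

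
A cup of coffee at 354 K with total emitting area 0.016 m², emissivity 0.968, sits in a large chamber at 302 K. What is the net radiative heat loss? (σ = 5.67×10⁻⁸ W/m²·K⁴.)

Q = εσA(T⁴ − T_s⁴). T⁴ − T_s⁴ = (354)⁴ − (302)⁴ = 1.57×10^10 − 8.32×10^9 = 7.39×10^9 K⁴.
Q = 0.968 × 5.67×10⁻⁸ × 0.0160 × 7.39×10^9 = 6.49 W.

Q ≈ 6.49 W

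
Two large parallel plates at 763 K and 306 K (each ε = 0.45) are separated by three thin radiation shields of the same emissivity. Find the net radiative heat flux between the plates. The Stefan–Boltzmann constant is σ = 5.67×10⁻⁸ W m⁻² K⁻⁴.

Each of the 4 gaps contributes resistance (2/ε − 1) = 2/0.45 − 1 = 3.444; total = 13.78.
q = σ(T₁⁴ − T₂⁴) / 13.78 = 5.67×10⁻⁸ × 3.30×10^11 / 13.78 = 1360 W/m².

q ≈ 1360 W/m²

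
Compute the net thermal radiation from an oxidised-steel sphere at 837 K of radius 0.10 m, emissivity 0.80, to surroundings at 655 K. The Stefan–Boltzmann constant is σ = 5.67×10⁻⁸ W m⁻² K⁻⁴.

A = 4πr² = 4π × (0.10)² = 0.126 m².
Q = εσA(T⁴ − T_s⁴). T⁴ − T_s⁴ = (837)⁴ − (655)⁴ = 4.91×10^11 − 1.84×10^11 = 3.07×10^11 K⁴.
Q = 0.80 × 5.67×10⁻⁸ × 0.126 × 3.07×10^11 = 1750 W.

Q ≈ 1750 W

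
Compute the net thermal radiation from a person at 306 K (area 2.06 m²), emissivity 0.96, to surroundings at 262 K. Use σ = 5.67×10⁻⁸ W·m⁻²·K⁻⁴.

Q = εσA(T⁴ − T_s⁴). T⁴ − T_s⁴ = (306)⁴ − (262)⁴ = 8.77×10^9 − 4.71×10^9 = 4.06×10^9 K⁴.
Q = 0.96 × 5.67×10⁻⁸ × 2.06 × 4.06×10^9 = 455 W.

Q ≈ 455 W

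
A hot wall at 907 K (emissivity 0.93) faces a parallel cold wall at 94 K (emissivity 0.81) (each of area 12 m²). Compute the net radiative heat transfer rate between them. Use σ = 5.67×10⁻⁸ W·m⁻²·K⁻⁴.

For two large parallel gray plates, q = σ(T₁⁴ − T₂⁴) / (1/ε₁ + 1/ε₂ − 1).
1/ε₁ + 1/ε₂ − 1 = 1/0.93 + 1/0.81 − 1 = 1.310.
T₁⁴ − T₂⁴ = 6.77×10^11 − 7.81×10^7 = 6.77×10^11 K⁴.
q = 5.67×10⁻⁸ × 6.77×10^11 / 1.310 = 29300 W/m².
Q = q·A = 29300 × 12 = 3.52×10^5 W.

Q ≈ 3.52×10^5 W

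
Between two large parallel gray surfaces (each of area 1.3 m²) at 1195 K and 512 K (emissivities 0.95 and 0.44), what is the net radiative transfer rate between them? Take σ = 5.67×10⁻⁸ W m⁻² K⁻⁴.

Q ≈ 62500 W

For two large parallel gray plates, q = σ(T₁⁴ − T₂⁴) / (1/ε₁ + 1/ε₂ − 1).
1/ε₁ + 1/ε₂ − 1 = 1/0.95 + 1/0.44 − 1 = 2.325.
T₁⁴ − T₂⁴ = 2.04×10^12 − 6.87×10^10 = 1.97×10^12 K⁴.
q = 5.67×10⁻⁸ × 1.97×10^12 / 2.325 = 48000 W/m².
Q = q·A = 48000 × 1.3 = 62500 W.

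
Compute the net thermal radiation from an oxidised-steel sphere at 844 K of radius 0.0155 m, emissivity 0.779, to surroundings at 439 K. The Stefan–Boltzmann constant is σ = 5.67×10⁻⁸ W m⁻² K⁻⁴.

Q ≈ 62.7 W

A = 4πr² = 4π × (0.0155)² = 3.02×10^-3 m².
Q = εσA(T⁴ − T_s⁴). T⁴ − T_s⁴ = (844)⁴ − (439)⁴ = 5.07×10^11 − 3.71×10^10 = 4.70×10^11 K⁴.
Q = 0.779 × 5.67×10⁻⁸ × 3.02×10^-3 × 4.70×10^11 = 62.7 W.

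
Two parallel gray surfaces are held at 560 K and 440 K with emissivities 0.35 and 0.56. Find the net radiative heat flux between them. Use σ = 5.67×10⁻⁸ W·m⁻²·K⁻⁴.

q ≈ 947 W/m²

For two large parallel gray plates, q = σ(T₁⁴ − T₂⁴) / (1/ε₁ + 1/ε₂ − 1).
1/ε₁ + 1/ε₂ − 1 = 1/0.35 + 1/0.56 − 1 = 3.643.
T₁⁴ − T₂⁴ = 9.83×10^10 − 3.75×10^10 = 6.09×10^10 K⁴.
q = 5.67×10⁻⁸ × 6.09×10^10 / 3.643 = 947 W/m².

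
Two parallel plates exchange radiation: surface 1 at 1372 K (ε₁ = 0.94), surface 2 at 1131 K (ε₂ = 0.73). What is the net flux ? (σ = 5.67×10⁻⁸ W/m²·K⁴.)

For two large parallel gray plates, q = σ(T₁⁴ − T₂⁴) / (1/ε₁ + 1/ε₂ − 1).
1/ε₁ + 1/ε₂ − 1 = 1/0.94 + 1/0.73 − 1 = 1.434.
T₁⁴ − T₂⁴ = 3.54×10^12 − 1.64×10^12 = 1.91×10^12 K⁴.
q = 5.67×10⁻⁸ × 1.91×10^12 / 1.434 = 75400 W/m².

q ≈ 75400 W/m²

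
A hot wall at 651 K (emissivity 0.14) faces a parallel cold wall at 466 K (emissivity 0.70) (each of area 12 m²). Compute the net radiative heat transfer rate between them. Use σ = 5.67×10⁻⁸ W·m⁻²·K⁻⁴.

Q ≈ 11900 W

For two large parallel gray plates, q = σ(T₁⁴ − T₂⁴) / (1/ε₁ + 1/ε₂ − 1).
1/ε₁ + 1/ε₂ − 1 = 1/0.14 + 1/0.70 − 1 = 7.571.
T₁⁴ − T₂⁴ = 1.80×10^11 − 4.72×10^10 = 1.32×10^11 K⁴.
q = 5.67×10⁻⁸ × 1.32×10^11 / 7.571 = 992 W/m².
Q = q·A = 992 × 12 = 11900 W.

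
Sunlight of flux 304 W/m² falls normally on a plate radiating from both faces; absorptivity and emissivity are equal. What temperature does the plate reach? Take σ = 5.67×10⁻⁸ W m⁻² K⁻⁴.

T ≈ 228 K

Absorbed flux αS = emitted flux 2εσT⁴ per unit area; with α = ε this gives T = (S/2σ)^(1/4).
T = (304 / (2 × 5.67×10⁻⁸))^(1/4) = (2.68×10^9)^(1/4).
T = 228 K.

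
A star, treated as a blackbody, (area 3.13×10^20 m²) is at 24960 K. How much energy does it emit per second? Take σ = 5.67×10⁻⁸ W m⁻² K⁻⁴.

P ≈ 6.89×10^30 W

P = σAT⁴ = 5.67×10⁻⁸ × 3.13×10^20 × (24960)⁴ = 5.67×10⁻⁸ × 3.13×10^20 × 3.88×10^17.
P = 6.89×10^30 W.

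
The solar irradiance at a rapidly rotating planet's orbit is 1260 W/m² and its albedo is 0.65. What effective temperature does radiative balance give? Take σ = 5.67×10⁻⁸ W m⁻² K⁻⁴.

Power absorbed = (1−a)S·πR²; power emitted = 4πR²σT⁴. Equating and cancelling πR²:
T = ((1−a)S / 4σ)^(1/4) = (441 / (4 × 5.67×10⁻⁸))^(1/4) = (1.94×10^9)^(1/4).
T = 210 K.

T ≈ 210 K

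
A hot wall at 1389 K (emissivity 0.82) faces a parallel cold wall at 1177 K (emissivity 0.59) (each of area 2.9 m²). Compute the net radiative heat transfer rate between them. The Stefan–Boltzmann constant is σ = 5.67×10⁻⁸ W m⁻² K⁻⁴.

For two large parallel gray plates, q = σ(T₁⁴ − T₂⁴) / (1/ε₁ + 1/ε₂ − 1).
1/ε₁ + 1/ε₂ − 1 = 1/0.82 + 1/0.59 − 1 = 1.914.
T₁⁴ − T₂⁴ = 3.72×10^12 − 1.92×10^12 = 1.80×10^12 K⁴.
q = 5.67×10⁻⁸ × 1.80×10^12 / 1.914 = 53400 W/m².
Q = q·A = 53400 × 2.9 = 1.55×10^5 W.

Q ≈ 1.55×10^5 W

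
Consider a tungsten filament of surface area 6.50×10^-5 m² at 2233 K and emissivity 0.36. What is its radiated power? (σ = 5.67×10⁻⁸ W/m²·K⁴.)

P ≈ 33.0 W

P = εσAT⁴ = 0.36 × 5.67×10⁻⁸ × 6.50×10^-5 × (2233)⁴ = 0.36 × 5.67×10⁻⁸ × 6.50×10^-5 × 2.49×10^13.
P = 33.0 W.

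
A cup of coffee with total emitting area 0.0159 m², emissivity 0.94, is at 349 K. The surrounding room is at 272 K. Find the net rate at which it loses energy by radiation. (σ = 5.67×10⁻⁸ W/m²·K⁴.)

Q ≈ 7.93 W

Q = εσA(T⁴ − T_s⁴). T⁴ − T_s⁴ = (349)⁴ − (272)⁴ = 1.48×10^10 − 5.47×10^9 = 9.36×10^9 K⁴.
Q = 0.94 × 5.67×10⁻⁸ × 0.0159 × 9.36×10^9 = 7.93 W.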